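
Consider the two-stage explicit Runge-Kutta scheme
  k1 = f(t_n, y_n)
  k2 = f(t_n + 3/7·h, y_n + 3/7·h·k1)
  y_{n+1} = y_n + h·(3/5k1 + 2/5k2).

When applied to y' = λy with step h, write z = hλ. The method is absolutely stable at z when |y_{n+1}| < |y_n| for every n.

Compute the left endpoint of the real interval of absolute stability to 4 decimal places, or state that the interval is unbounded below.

left endpoint -5.8333.

Set f=λy, z=hλ:
  k1=λy_n ⇒ h·k1=z·y_n;  k2=λ(1+3/7z)y_n ⇒ h·k2=z(1+3/7z)y_n
  y_{n+1}/y_n = 1 + 3/5z + 2/5z(1+3/7z) = 1 + z + 6/35z²
  Hence R(z) = 1 + z + 6/35z².

Boundary: |R(x)|=1, x<0.
x=-1.05: |R|=0.1390
R=1: x+6/35x²=0 ⇒ x=−35/6=-5.8333; min R=1−1/(4·6/35)=-0.4583>−1
Confirm numerically:
  x=-5.361: |R|=0.56591 <1
  x=-5.330: |R|=0.54010 <1
  x=-5.258: |R|=0.48141 <1
  x=-6.292: |R|=1.49473 >1
  x=-6.178: |R|=1.36503 >1
  x=-6.060: |R|=1.23547 >1
So |R|<1 on (-5.8333, 0).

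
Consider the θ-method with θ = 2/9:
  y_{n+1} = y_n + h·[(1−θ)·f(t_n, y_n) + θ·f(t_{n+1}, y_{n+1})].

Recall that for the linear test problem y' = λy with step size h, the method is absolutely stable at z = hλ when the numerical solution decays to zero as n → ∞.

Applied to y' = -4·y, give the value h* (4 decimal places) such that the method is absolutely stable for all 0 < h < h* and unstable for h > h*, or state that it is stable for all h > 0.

(-3.6000,0); λ=-4 ⇒ h* = (18/5)/4 = 0.9000.

On y'=λy, z=hλ:
  y_{n+1} = y_n + z·[7/9·y_n + 2/9·y_{n+1}] ⇒ (1 − 2/9z)y_{n+1} = (1 + 7/9z)y_n
  R(z) = (1 + 7/9z)/(1 − 2/9z).

Find x<0 with |R(x)|<1.
x=-0.78: |R|=0.3352
R=−1: 1+7/9x = −1+2/9x ⇒ -5/9x=2 ⇒ x=2/(-5/9)=-3.6000
Confirm numerically:
  x=-2.563: |R|=0.63295 <1
  x=-2.394: |R|=0.56266 <1
  x=-1.780: |R|=0.27548 <1
  x=-4.146: |R|=1.15788 >1
  x=-3.895: |R|=1.08785 >1
  x=-3.640: |R|=1.01229 >1
Interval (-3.6000, 0).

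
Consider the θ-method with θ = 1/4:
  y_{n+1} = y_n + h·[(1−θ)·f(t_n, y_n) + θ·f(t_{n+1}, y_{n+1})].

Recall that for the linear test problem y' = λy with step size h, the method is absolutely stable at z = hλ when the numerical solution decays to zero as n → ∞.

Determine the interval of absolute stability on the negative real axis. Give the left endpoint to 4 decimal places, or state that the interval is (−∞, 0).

(-4.0000, 0).

Test eqn y'=λy, z=hλ:
  y_{n+1} = y_n + z·[3/4·y_n + 1/4·y_{n+1}] ⇒ (1 − 1/4z)y_{n+1} = (1 + 3/4z)y_n
  so R(z) = (1 + 3/4z)/(1 − 1/4z).

Boundary: |R(x)|=1, x<0.
x=-0.82: |R|=0.3195
R=−1: 1+3/4x = −1+1/4x ⇒ -1/2x=2 ⇒ x=2/(-1/2)=-4.0000
Confirm numerically:
  x=-3.650: |R|=0.90850 <1
  x=-3.512: |R|=0.87007 <1
  x=-2.991: |R|=0.71134 <1
  x=-1.756: |R|=0.22029 <1
  x=-4.340: |R|=1.08153 >1
  x=-4.247: |R|=1.05990 >1
Interval (-4.0000, 0).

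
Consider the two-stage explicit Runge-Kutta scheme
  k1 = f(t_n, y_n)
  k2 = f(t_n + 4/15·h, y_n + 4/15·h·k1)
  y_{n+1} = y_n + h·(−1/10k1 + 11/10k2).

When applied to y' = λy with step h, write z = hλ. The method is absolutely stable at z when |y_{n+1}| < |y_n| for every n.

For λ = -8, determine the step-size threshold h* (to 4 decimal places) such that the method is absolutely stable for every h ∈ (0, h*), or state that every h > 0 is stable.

With y'=λy (z=hλ):
  k1=λy_n ⇒ h·k1=z·y_n;  k2=λ(1+4/15z)y_n ⇒ h·k2=z(1+4/15z)y_n
  y_{n+1}/y_n = 1 − 1/10z + 11/10z(1+4/15z) = 1 + z + 22/75z²
  Hence R(z) = 1 + z + 22/75z².

Need |R(x)|<1, x<0.
x=-1.06: |R|=0.2696
R=1: x+22/75x²=0 ⇒ x=−75/22=-3.4091; min R=1−1/(4·22/75)=0.1477>−1
Confirm numerically:
  x=-2.278: |R|=0.24419 <1
  x=-2.032: |R|=0.17918 <1
  x=-1.518: |R|=0.15794 <1
  x=-3.868: |R|=1.52068 >1
  x=-3.772: |R|=1.40154 >1
  x=-3.620: |R|=1.22396 >1
Stable set (-3.4091, 0).

(-3.4091,0); λ=-8 ⇒ h* = (75/22)/8 = 0.4261.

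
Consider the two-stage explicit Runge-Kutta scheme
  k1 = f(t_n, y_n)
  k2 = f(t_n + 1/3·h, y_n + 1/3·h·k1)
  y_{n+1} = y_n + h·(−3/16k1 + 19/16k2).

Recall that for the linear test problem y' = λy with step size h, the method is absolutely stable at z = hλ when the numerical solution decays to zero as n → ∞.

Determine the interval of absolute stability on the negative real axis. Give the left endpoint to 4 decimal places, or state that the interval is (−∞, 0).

(-2.5263, 0).

On y'=λy, z=hλ:
  k1=λy_n ⇒ h·k1=z·y_n;  k2=λ(1+1/3z)y_n ⇒ h·k2=z(1+1/3z)y_n
  y_{n+1}/y_n = 1 − 3/16z + 19/16z(1+1/3z) = 1 + z + 19/48z²
  so R(z) = 1 + z + 19/48z².

Find x<0 with |R(x)|<1.
x=-1.34: |R|=0.3708
R=1: x+19/48x²=0 ⇒ x=−48/19=-2.5263; min R=1−1/(4·19/48)=0.3684>−1
Confirm numerically:
  x=-2.154: |R|=0.68255 <1
  x=-1.541: |R|=0.39898 <1
  x=-1.031: |R|=0.38976 <1
  x=-3.072: |R|=1.66355 >1
  x=-2.810: |R|=1.31554 >1
Stable set (-2.5263, 0).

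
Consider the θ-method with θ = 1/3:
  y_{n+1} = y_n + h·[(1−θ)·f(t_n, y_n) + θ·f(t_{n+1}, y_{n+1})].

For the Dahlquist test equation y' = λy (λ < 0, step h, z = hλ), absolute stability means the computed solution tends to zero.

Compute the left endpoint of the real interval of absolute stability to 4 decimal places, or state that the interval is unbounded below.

With y'=λy (z=hλ):
  y_{n+1} = y_n + z·[2/3·y_n + 1/3·y_{n+1}] ⇒ (1 − 1/3z)y_{n+1} = (1 + 2/3z)y_n
  ⇒ R(z) = (1 + 2/3z)/(1 − 1/3z).

Need |R(x)|<1, x<0.
x=-1.11: |R|=0.1898
R=−1: 1+2/3x = −1+1/3x ⇒ -1/3x=2 ⇒ x=2/(-1/3)=-6.0000
Confirm numerically:
  x=-4.483: |R|=0.79727 <1
  x=-4.212: |R|=0.75208 <1
  x=-3.241: |R|=0.55792 <1
  x=-3.154: |R|=0.53754 <1
  x=-6.496: |R|=1.05223 >1
  x=-6.343: |R|=1.03671 >1
  x=-6.284: |R|=1.03059 >1
So |R|<1 on (-6.0000, 0).

left endpoint -6.0000.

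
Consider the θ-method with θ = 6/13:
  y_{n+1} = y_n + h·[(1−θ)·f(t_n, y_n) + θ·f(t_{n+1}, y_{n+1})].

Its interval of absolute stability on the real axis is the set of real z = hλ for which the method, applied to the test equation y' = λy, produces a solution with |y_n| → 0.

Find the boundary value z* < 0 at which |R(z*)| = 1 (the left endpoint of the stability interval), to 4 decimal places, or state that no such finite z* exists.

Test eqn y'=λy, z=hλ:
  y_{n+1} = y_n + z·[7/13·y_n + 6/13·y_{n+1}] ⇒ (1 − 6/13z)y_{n+1} = (1 + 7/13z)y_n
  ⇒ R(z) = (1 + 7/13z)/(1 − 6/13z).

Solve |R(x)|<1 on ℝ⁻.
x=-0.65: |R|=0.5000
R=−1: 1+7/13x = −1+6/13x ⇒ -1/13x=2 ⇒ x=2/(-1/13)=-26.0000
Confirm numerically:
  x=-21.545: |R|=0.96869 <1
  x=-18.467: |R|=0.93915 <1
  x=-17.585: |R|=0.92899 <1
  x=-15.710: |R|=0.90406 <1
  x=-26.422: |R|=1.00246 >1
  x=-26.316: |R|=1.00185 >1
Stable set (-26.0000, 0).

left endpoint -26.0000.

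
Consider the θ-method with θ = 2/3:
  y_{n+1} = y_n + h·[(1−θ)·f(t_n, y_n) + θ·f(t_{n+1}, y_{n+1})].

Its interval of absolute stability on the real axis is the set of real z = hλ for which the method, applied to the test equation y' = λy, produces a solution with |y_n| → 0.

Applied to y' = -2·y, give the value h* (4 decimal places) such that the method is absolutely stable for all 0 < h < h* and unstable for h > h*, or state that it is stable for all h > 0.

On y'=λy, z=hλ:
  y_{n+1} = y_n + z·[1/3·y_n + 2/3·y_{n+1}] ⇒ (1 − 2/3z)y_{n+1} = (1 + 1/3z)y_n
  so R(z) = (1 + 1/3z)/(1 − 2/3z).

Boundary: |R(x)|=1, x<0.
x=-0.86: |R|=0.4534
x=-2: |R|=0.1429
x=-10: |R|=0.3043
x=-100: |R|=0.4778
θ=2/3≥1/2 ⇒ |1+1/3x|<|1−2/3x| ∀x<0 ⇒ interval (−∞,0).

interval (−∞, 0). Any h>0 works for λ=-2.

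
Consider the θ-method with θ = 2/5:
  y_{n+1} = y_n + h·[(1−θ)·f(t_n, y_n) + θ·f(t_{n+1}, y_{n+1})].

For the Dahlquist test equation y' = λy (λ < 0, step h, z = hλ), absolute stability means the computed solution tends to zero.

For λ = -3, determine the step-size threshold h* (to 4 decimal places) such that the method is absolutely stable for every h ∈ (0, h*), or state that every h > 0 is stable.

With y'=λy (z=hλ):
  y_{n+1} = y_n + z·[3/5·y_n + 2/5·y_{n+1}] ⇒ (1 − 2/5z)y_{n+1} = (1 + 3/5z)y_n
  R(z) = (1 + 3/5z)/(1 − 2/5z).

Boundary: |R(x)|=1, x<0.
x=-0.79: |R|=0.3997
R=−1: 1+3/5x = −1+2/5x ⇒ -1/5x=2 ⇒ x=2/(-1/5)=-10.0000
Confirm numerically:
  x=-9.771: |R|=0.99067 <1
  x=-5.845: |R|=0.75105 <1
  x=-5.075: |R|=0.67492 <1
  x=-10.566: |R|=1.02166 >1
  x=-10.427: |R|=1.01652 >1
So |R|<1 on (-10.0000, 0).

(-10.0000,0); λ=-3 ⇒ h* = (10)/3 = 3.3333.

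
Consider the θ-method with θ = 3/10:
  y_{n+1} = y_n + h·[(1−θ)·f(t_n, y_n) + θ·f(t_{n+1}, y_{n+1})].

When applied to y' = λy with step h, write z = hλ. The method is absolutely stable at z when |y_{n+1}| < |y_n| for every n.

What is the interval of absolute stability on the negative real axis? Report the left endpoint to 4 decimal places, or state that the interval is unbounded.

Test eqn y'=λy, z=hλ:
  y_{n+1} = y_n + z·[7/10·y_n + 3/10·y_{n+1}] ⇒ (1 − 3/10z)y_{n+1} = (1 + 7/10z)y_n
  so R(z) = (1 + 7/10z)/(1 − 3/10z).

Solve |R(x)|<1 on ℝ⁻.
x=-1.14: |R|=0.1505
R=−1: 1+7/10x = −1+3/10x ⇒ -2/5x=2 ⇒ x=2/(-2/5)=-5.0000
Confirm numerically:
  x=-3.900: |R|=0.79724 <1
  x=-3.426: |R|=0.68952 <1
  x=-2.999: |R|=0.57867 <1
  x=-2.161: |R|=0.31105 <1
  x=-5.282: |R|=1.04364 >1
  x=-5.153: |R|=1.02404 >1
Stable set (-5.0000, 0).

z∈(-5.0000,0).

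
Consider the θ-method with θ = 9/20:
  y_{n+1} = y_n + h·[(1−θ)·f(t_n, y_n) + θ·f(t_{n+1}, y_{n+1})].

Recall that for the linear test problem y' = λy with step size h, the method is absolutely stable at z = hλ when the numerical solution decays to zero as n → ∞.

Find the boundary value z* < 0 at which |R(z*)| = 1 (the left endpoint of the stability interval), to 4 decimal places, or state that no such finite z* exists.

left endpoint -20.0000.

On y'=λy, z=hλ:
  y_{n+1} = y_n + z·[11/20·y_n + 9/20·y_{n+1}] ⇒ (1 − 9/20z)y_{n+1} = (1 + 11/20z)y_n
  Hence R(z) = (1 + 11/20z)/(1 − 9/20z).

Solve |R(x)|<1 on ℝ⁻.
x=-0.32: |R|=0.7203
R=−1: 1+11/20x = −1+9/20x ⇒ -1/10x=2 ⇒ x=2/(-1/10)=-20.0000
Confirm numerically:
  x=-15.850: |R|=0.94897 <1
  x=-13.980: |R|=0.91743 <1
  x=-11.310: |R|=0.85730 <1
  x=-20.239: |R|=1.00236 >1
  x=-20.238: |R|=1.00235 >1
  x=-20.100: |R|=1.00100 >1
Interval (-20.0000, 0).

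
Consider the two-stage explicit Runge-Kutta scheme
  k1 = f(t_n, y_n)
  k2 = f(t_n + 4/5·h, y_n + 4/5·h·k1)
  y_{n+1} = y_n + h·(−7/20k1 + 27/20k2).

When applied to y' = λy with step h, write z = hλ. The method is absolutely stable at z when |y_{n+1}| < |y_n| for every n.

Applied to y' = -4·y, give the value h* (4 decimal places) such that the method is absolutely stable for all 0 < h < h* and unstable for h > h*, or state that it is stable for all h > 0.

(-0.9259,0); λ=-4 ⇒ h* = (25/27)/4 = 0.2315.

With y'=λy (z=hλ):
  k1=λy_n ⇒ h·k1=z·y_n;  k2=λ(1+4/5z)y_n ⇒ h·k2=z(1+4/5z)y_n
  y_{n+1}/y_n = 1 − 7/20z + 27/20z(1+4/5z) = 1 + z + 27/25z²
  ⇒ R(z) = 1 + z + 27/25z².

Need |R(x)|<1, x<0.
x=-0.67: |R|=0.8148
R=1: x+27/25x²=0 ⇒ x=−25/27=-0.9259; min R=1−1/(4·27/25)=0.7685>−1
Confirm numerically:
  x=-0.868: |R|=0.94570 <1
  x=-0.682: |R|=0.82033 <1
  x=-0.651: |R|=0.80671 <1
  x=-0.562: |R|=0.77911 <1
  x=-1.167: |R|=1.30384 >1
  x=-0.988: |R|=1.06624 >1
Stable set (-0.9259, 0).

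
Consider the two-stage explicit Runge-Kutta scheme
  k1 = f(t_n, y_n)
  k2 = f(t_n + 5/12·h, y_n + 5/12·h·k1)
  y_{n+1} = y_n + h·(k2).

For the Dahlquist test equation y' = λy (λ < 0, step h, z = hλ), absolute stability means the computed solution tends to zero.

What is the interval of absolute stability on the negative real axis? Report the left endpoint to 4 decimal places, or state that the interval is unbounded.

Test eqn y'=λy, z=hλ:
  k1=λy_n ⇒ h·k1=z·y_n;  k2=λ(1+5/12z)y_n ⇒ h·k2=z(1+5/12z)y_n
  y_{n+1}/y_n = 1 + z(1+5/12z) = 1 + z + 5/12z²
  ⇒ R(z) = 1 + z + 5/12z².

Boundary: |R(x)|=1, x<0.
x=-0.41: |R|=0.6600
R=1: x+5/12x²=0 ⇒ x=−12/5=-2.4000; min R=1−1/(4·5/12)=0.4000>−1
Confirm numerically:
  x=-1.703: |R|=0.50542 <1
  x=-1.486: |R|=0.43408 <1
  x=-1.354: |R|=0.40988 <1
  x=-1.353: |R|=0.40975 <1
  x=-2.842: |R|=1.52340 >1
  x=-2.699: |R|=1.33625 >1
Interval (-2.4000, 0).

(-2.4000, 0).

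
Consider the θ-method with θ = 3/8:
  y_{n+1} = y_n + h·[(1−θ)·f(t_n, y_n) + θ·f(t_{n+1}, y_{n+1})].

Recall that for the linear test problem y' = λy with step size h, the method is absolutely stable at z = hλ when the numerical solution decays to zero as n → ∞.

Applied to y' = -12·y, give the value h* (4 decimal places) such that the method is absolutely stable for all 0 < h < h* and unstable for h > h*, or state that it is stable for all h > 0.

(-8.0000,0); λ=-12 ⇒ h* = (8)/12 = 0.6667.

Test eqn y'=λy, z=hλ:
  y_{n+1} = y_n + z·[5/8·y_n + 3/8·y_{n+1}] ⇒ (1 − 3/8z)y_{n+1} = (1 + 5/8z)y_n
  ⇒ R(z) = (1 + 5/8z)/(1 − 3/8z).

Boundary: |R(x)|=1, x<0.
x=-1.56: |R|=0.0158
R=−1: 1+5/8x = −1+3/8x ⇒ -1/4x=2 ⇒ x=2/(-1/4)=-8.0000
Confirm numerically:
  x=-6.420: |R|=0.88408 <1
  x=-4.456: |R|=0.66829 <1
  x=-4.397: |R|=0.65995 <1
  x=-8.576: |R|=1.03416 >1
  x=-8.517: |R|=1.03082 >1
  x=-8.483: |R|=1.02888 >1
Interval (-8.0000, 0).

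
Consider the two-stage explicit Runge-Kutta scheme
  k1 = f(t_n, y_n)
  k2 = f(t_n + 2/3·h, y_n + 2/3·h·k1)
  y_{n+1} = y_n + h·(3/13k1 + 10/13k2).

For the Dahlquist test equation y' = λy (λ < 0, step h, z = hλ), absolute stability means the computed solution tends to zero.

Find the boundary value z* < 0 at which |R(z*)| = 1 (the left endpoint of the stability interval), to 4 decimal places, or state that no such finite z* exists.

z* = -1.9500.

Set f=λy, z=hλ:
  k1=λy_n ⇒ h·k1=z·y_n;  k2=λ(1+2/3z)y_n ⇒ h·k2=z(1+2/3z)y_n
  y_{n+1}/y_n = 1 + 3/13z + 10/13z(1+2/3z) = 1 + z + 20/39z²
  R(z) = 1 + z + 20/39z².

Solve |R(x)|<1 on ℝ⁻.
x=-0.93: |R|=0.5135
R=1: x+20/39x²=0 ⇒ x=−39/20=-1.9500; min R=1−1/(4·20/39)=0.5125>−1
Confirm numerically:
  x=-1.870: |R|=0.92328 <1
  x=-1.773: |R|=0.83907 <1
  x=-1.205: |R|=0.53963 <1
  x=-0.949: |R|=0.51285 <1
  x=-2.522: |R|=1.73979 >1
  x=-2.025: |R|=1.07788 >1
Interval (-1.9500, 0).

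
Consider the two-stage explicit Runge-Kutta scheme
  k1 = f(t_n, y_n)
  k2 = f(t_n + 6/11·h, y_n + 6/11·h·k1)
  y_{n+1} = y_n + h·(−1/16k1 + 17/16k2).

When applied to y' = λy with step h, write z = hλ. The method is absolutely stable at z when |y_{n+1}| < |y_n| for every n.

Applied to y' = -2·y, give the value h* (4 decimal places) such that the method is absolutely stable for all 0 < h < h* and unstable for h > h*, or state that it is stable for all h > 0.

Test eqn y'=λy, z=hλ:
  k1=λy_n ⇒ h·k1=z·y_n;  k2=λ(1+6/11z)y_n ⇒ h·k2=z(1+6/11z)y_n
  y_{n+1}/y_n = 1 − 1/16z + 17/16z(1+6/11z) = 1 + z + 51/88z²
  R(z) = 1 + z + 51/88z².

Boundary: |R(x)|=1, x<0.
x=-1.59: |R|=0.8751
R=1: x+51/88x²=0 ⇒ x=−88/51=-1.7255; min R=1−1/(4·51/88)=0.5686>−1
Confirm numerically:
  x=-1.562: |R|=0.85200 <1
  x=-1.263: |R|=0.66147 <1
  x=-0.865: |R|=0.56863 <1
  x=-2.290: |R|=1.74919 >1
  x=-1.839: |R|=1.12098 >1
Interval (-1.7255, 0).

(-1.7255,0); λ=-2 ⇒ h* = (88/51)/2 = 0.8627.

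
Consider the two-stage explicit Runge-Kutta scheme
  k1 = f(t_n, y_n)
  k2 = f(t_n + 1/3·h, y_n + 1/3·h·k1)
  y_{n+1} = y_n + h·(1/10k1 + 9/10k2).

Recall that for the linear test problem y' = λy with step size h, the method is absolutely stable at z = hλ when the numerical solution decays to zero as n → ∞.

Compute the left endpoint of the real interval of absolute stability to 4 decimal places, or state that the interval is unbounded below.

left endpoint -3.3333.

With y'=λy (z=hλ):
  k1=λy_n ⇒ h·k1=z·y_n;  k2=λ(1+1/3z)y_n ⇒ h·k2=z(1+1/3z)y_n
  y_{n+1}/y_n = 1 + 1/10z + 9/10z(1+1/3z) = 1 + z + 3/10z²
  so R(z) = 1 + z + 3/10z².

Solve |R(x)|<1 on ℝ⁻.
x=-1.63: |R|=0.1671
R=1: x+3/10x²=0 ⇒ x=−10/3=-3.3333; min R=1−1/(4·3/10)=0.1667>−1
Confirm numerically:
  x=-3.242: |R|=0.91117 <1
  x=-2.566: |R|=0.40931 <1
  x=-1.794: |R|=0.17153 <1
  x=-3.695: |R|=1.40091 >1
  x=-3.471: |R|=1.14335 >1
  x=-3.409: |R|=1.07738 >1
So |R|<1 on (-3.3333, 0).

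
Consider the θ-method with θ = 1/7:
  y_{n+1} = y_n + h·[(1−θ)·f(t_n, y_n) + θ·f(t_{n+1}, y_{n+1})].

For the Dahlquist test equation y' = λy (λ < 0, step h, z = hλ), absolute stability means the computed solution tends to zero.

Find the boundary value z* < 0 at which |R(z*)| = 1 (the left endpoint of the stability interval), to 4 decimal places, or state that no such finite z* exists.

z* = -2.8000.

With y'=λy (z=hλ):
  y_{n+1} = y_n + z·[6/7·y_n + 1/7·y_{n+1}] ⇒ (1 − 1/7z)y_{n+1} = (1 + 6/7z)y_n
  R(z) = (1 + 6/7z)/(1 − 1/7z).

Boundary: |R(x)|=1, x<0.
x=-0.48: |R|=0.5508
R=−1: 1+6/7x = −1+1/7x ⇒ -5/7x=2 ⇒ x=2/(-5/7)=-2.8000
Confirm numerically:
  x=-2.776: |R|=0.98773 <1
  x=-2.491: |R|=0.83721 <1
  x=-2.440: |R|=0.80932 <1
  x=-1.572: |R|=0.28371 <1
  x=-3.074: |R|=1.13599 >1
  x=-2.868: |R|=1.03445 >1
So |R|<1 on (-2.8000, 0).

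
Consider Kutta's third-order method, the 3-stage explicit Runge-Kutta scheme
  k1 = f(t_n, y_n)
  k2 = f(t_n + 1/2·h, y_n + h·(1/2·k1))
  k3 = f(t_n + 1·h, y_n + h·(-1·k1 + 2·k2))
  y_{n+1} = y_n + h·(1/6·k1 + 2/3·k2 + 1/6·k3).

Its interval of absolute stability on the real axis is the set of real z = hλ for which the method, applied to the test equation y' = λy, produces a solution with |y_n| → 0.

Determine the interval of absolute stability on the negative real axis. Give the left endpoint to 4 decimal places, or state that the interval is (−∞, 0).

z∈(-2.5127,0).

Test eqn y'=λy, z=hλ:
  order 3, 3-stage ⇒ R(z)=1+z+z^2/2+z^3/6
  (e.g. R(-1.31)=0.17337, |R|=0.17337)

Solve |R(x)|<1 on ℝ⁻.
x=-1.31: |R|=0.1734
|R(-2.41)|=0.8389 |R(-2.15)|=0.4951 |R(-1.57)|=0.0175
Bisect:
  x_lo=-3.2164 |R|=2.5896  x_hi=-0.1347 |R|=0.8740
  mid=-1.67558 |R|=0.05584 →hi
  mid=-2.44601 |R|=0.89359 →hi
  mid=-2.83122 |R|=1.60574 →lo
  mid=-2.63861 |R|=1.21927 →lo
  mid=-2.54231 |R|=1.04927 →lo
  mid=-2.49416 |R|=0.96970 →hi
  mid=-2.51823 |R|=1.00905 →lo
  ...
  [-2.51278,-2.51259] ⇒ x*=-2.5127
Interval (-2.5127, 0).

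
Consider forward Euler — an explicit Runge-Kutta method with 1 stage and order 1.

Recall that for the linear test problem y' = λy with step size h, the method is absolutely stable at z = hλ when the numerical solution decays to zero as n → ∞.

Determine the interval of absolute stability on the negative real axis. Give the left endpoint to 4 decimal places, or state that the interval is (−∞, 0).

(-2.0000, 0).

With y'=λy (z=hλ):
  order 1, 1-stage ⇒ R(z)=1+z
  (e.g. R(-1.43)=-0.43000, |R|=0.43000)

Find x<0 with |R(x)|<1.
x=-1.43: |R|=0.4300
|R(-1.85)|=0.8500 |R(-1.64)|=0.6400 |R(-0.98)|=0.0200
Bisect:
  x_lo=-2.3956 |R|=1.3956  x_hi=-0.2313 |R|=0.7687
  mid=-1.31348 |R|=0.31348 →hi
  mid=-1.85456 |R|=0.85456 →hi
  mid=-2.12510 |R|=1.12510 →lo
  mid=-1.98983 |R|=0.98983 →hi
  mid=-2.05747 |R|=1.05747 →lo
  mid=-2.02365 |R|=1.02365 →lo
  mid=-2.00674 |R|=1.00674 →lo
  ...
  [-2.00000,-1.99987] ⇒ x*=-2.0000
Interval (-2.0000, 0).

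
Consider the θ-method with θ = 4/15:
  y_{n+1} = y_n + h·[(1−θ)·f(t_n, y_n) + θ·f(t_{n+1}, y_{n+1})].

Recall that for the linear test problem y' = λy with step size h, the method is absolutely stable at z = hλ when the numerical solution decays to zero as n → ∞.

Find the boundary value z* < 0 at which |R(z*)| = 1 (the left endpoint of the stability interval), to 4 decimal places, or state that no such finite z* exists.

Test eqn y'=λy, z=hλ:
  y_{n+1} = y_n + z·[11/15·y_n + 4/15·y_{n+1}] ⇒ (1 − 4/15z)y_{n+1} = (1 + 11/15z)y_n
  ⇒ R(z) = (1 + 11/15z)/(1 − 4/15z).

Boundary: |R(x)|=1, x<0.
x=-0.43: |R|=0.6142
R=−1: 1+11/15x = −1+4/15x ⇒ -7/15x=2 ⇒ x=2/(-7/15)=-4.2857
Confirm numerically:
  x=-3.988: |R|=0.93267 <1
  x=-3.368: |R|=0.77437 <1
  x=-3.144: |R|=0.71018 <1
  x=-2.688: |R|=0.56570 <1
  x=-4.885: |R|=1.12145 >1
  x=-4.539: |R|=1.05347 >1
Stable set (-4.2857, 0).

z* = -4.2857.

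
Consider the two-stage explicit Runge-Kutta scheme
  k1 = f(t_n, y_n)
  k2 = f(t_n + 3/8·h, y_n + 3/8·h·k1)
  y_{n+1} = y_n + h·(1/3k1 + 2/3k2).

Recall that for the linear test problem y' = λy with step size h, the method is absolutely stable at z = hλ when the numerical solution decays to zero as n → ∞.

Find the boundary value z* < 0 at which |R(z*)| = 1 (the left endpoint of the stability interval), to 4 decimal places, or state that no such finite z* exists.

Test eqn y'=λy, z=hλ:
  k1=λy_n ⇒ h·k1=z·y_n;  k2=λ(1+3/8z)y_n ⇒ h·k2=z(1+3/8z)y_n
  y_{n+1}/y_n = 1 + 1/3z + 2/3z(1+3/8z) = 1 + z + 1/4z²
  ⇒ R(z) = 1 + z + 1/4z².

Need |R(x)|<1, x<0.
x=-1.73: |R|=0.0182
R=1: x+1/4x²=0 ⇒ x=−4=-4.0000; min R=1−1/(4·1/4)=0.0000>−1
Confirm numerically:
  x=-3.613: |R|=0.65044 <1
  x=-2.864: |R|=0.18662 <1
  x=-1.781: |R|=0.01199 <1
  x=-4.440: |R|=1.48840 >1
  x=-4.128: |R|=1.13210 >1
Stable set (-4.0000, 0).

left endpoint -4.0000.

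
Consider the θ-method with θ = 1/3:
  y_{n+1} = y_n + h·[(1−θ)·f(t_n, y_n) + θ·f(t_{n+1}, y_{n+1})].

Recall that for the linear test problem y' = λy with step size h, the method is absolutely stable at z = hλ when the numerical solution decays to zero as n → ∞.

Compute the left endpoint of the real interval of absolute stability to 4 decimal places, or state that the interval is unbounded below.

left endpoint -6.0000.

Test eqn y'=λy, z=hλ:
  y_{n+1} = y_n + z·[2/3·y_n + 1/3·y_{n+1}] ⇒ (1 − 1/3z)y_{n+1} = (1 + 2/3z)y_n
  so R(z) = (1 + 2/3z)/(1 − 1/3z).

Solve |R(x)|<1 on ℝ⁻.
x=-1.71: |R|=0.0892
R=−1: 1+2/3x = −1+1/3x ⇒ -1/3x=2 ⇒ x=2/(-1/3)=-6.0000
Confirm numerically:
  x=-4.960: |R|=0.86935 <1
  x=-4.886: |R|=0.85874 <1
  x=-2.652: |R|=0.40764 <1
  x=-6.444: |R|=1.04701 >1
  x=-6.157: |R|=1.01715 >1
Stable set (-6.0000, 0).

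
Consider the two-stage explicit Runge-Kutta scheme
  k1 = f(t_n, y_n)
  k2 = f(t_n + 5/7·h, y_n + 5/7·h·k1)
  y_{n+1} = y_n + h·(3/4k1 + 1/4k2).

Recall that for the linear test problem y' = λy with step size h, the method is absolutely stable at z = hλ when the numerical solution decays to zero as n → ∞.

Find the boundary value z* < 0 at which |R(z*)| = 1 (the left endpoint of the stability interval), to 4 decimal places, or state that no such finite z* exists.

z* = -5.6000.

Test eqn y'=λy, z=hλ:
  k1=λy_n ⇒ h·k1=z·y_n;  k2=λ(1+5/7z)y_n ⇒ h·k2=z(1+5/7z)y_n
  y_{n+1}/y_n = 1 + 3/4z + 1/4z(1+5/7z) = 1 + z + 5/28z²
  so R(z) = 1 + z + 5/28z².

Need |R(x)|<1, x<0.
x=-0.92: |R|=0.2311
R=1: x+5/28x²=0 ⇒ x=−28/5=-5.6000; min R=1−1/(4·5/28)=-0.4000>−1
Confirm numerically:
  x=-5.172: |R|=0.60471 <1
  x=-5.051: |R|=0.50482 <1
  x=-4.253: |R|=0.02300 <1
  x=-6.043: |R|=1.47804 >1
  x=-5.978: |R|=1.40351 >1
  x=-5.727: |R|=1.12988 >1
So |R|<1 on (-5.6000, 0).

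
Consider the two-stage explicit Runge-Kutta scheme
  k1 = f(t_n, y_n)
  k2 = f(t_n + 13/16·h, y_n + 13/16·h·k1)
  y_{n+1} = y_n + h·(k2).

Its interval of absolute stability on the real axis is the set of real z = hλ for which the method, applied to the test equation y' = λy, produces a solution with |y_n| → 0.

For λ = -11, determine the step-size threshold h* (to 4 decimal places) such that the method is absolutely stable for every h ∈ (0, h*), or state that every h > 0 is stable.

(-1.2308,0); λ=-11 ⇒ h* = (16/13)/11 = 0.1119.

Set f=λy, z=hλ:
  k1=λy_n ⇒ h·k1=z·y_n;  k2=λ(1+13/16z)y_n ⇒ h·k2=z(1+13/16z)y_n
  y_{n+1}/y_n = 1 + z(1+13/16z) = 1 + z + 13/16z²
  Hence R(z) = 1 + z + 13/16z².

Find x<0 with |R(x)|<1.
x=-1: |R|=0.8125
R=1: x+13/16x²=0 ⇒ x=−16/13=-1.2308; min R=1−1/(4·13/16)=0.6923>−1
Confirm numerically:
  x=-1.153: |R|=0.92714 <1
  x=-0.849: |R|=0.73665 <1
  x=-0.667: |R|=0.69447 <1
  x=-0.493: |R|=0.70448 <1
  x=-1.798: |R|=1.82865 >1
  x=-1.443: |R|=1.24883 >1
  x=-1.437: |R|=1.24079 >1
Stable set (-1.2308, 0).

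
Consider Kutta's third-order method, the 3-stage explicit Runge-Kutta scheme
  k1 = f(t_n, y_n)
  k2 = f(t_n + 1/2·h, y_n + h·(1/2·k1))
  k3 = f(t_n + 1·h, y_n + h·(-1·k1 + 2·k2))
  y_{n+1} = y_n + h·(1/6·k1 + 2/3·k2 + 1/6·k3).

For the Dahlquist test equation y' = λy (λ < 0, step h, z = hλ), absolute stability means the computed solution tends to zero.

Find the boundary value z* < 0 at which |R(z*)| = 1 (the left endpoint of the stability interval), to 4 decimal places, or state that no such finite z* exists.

Set f=λy, z=hλ:
  order 3, 3-stage ⇒ R(z)=1+z+z^2/2+z^3/6
  (e.g. R(-0.34)=0.71125, |R|=0.71125)

Need |R(x)|<1, x<0.
x=-0.34: |R|=0.7112
|R(-1.57)|=0.0175 |R(-1.05)|=0.3083 |R(-1.02)|=0.3233
Bisect:
  x_lo=-3.0862 |R|=2.2231  x_hi=-0.1523 |R|=0.8587
  mid=-1.61927 |R|=0.01588 →hi
  mid=-2.35275 |R|=0.75561 →hi
  mid=-2.71949 |R|=1.37373 →lo
  mid=-2.53612 |R|=1.03885 →lo
  mid=-2.44443 |R|=0.89116 →hi
  mid=-2.49028 |R|=0.96344 →hi
  mid=-2.51320 |R|=1.00074 →lo
  mid=-2.50174 |R|=0.98199 →hi
  ...
  [-2.51284,-2.51266] ⇒ x*=-2.5127
Stable set (-2.5127, 0).

left endpoint -2.5127.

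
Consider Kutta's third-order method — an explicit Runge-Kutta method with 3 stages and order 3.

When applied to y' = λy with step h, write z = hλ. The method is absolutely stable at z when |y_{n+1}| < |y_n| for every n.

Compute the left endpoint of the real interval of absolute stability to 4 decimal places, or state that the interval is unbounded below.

Test eqn y'=λy, z=hλ:
  order 3, 3-stage ⇒ R(z)=1+z+z^2/2+z^3/6
  (e.g. R(-0.33)=0.71846, |R|=0.71846)

Need |R(x)|<1, x<0.
x=-0.33: |R|=0.7185
|R(-2.53)|=1.0286 |R(-1.21)|=0.2268 |R(-0.72)|=0.4770
Bisect:
  x_lo=-3.3214 |R|=2.9124  x_hi=-0.2353 |R|=0.7902
  mid=-1.77837 |R|=0.13445 →hi
  mid=-2.54990 |R|=1.06214 →lo
  mid=-2.16413 |R|=0.51167 →hi
  mid=-2.35702 |R|=0.76167 →hi
  mid=-2.45346 |R|=0.90514 →hi
  mid=-2.50168 |R|=0.98190 →hi
  mid=-2.52579 |R|=1.02158 →lo
  mid=-2.51373 |R|=1.00163 →lo
  ...
  [-2.51279,-2.51260] ⇒ x*=-2.5127
So |R|<1 on (-2.5127, 0).

left endpoint -2.5127.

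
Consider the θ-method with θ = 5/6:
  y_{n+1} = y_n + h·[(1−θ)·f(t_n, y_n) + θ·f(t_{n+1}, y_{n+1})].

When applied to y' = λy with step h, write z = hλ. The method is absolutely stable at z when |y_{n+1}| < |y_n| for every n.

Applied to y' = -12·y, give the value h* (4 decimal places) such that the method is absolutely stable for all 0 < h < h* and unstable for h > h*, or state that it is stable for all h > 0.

interval (−∞, 0). Any h>0 works for λ=-12.

On y'=λy, z=hλ:
  y_{n+1} = y_n + z·[1/6·y_n + 5/6·y_{n+1}] ⇒ (1 − 5/6z)y_{n+1} = (1 + 1/6z)y_n
  Hence R(z) = (1 + 1/6z)/(1 − 5/6z).

Find x<0 with |R(x)|<1.
x=-0.75: |R|=0.5385
x=-2: |R|=0.2500
x=-10: |R|=0.0714
x=-100: |R|=0.1858
θ=5/6≥1/2 ⇒ |1+1/6x|<|1−5/6x| ∀x<0 ⇒ stable on all of ℝ⁻.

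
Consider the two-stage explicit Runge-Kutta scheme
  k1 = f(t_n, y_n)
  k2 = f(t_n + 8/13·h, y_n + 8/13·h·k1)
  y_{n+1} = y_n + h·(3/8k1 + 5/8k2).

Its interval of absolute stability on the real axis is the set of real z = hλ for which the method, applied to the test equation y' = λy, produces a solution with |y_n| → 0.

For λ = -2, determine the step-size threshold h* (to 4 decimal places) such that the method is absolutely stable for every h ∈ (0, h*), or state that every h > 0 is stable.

Test eqn y'=λy, z=hλ:
  k1=λy_n ⇒ h·k1=z·y_n;  k2=λ(1+8/13z)y_n ⇒ h·k2=z(1+8/13z)y_n
  y_{n+1}/y_n = 1 + 3/8z + 5/8z(1+8/13z) = 1 + z + 5/13z²
  R(z) = 1 + z + 5/13z².

Need |R(x)|<1, x<0.
x=-0.8: |R|=0.4462
R=1: x+5/13x²=0 ⇒ x=−13/5=-2.6000; min R=1−1/(4·5/13)=0.3500>−1
Confirm numerically:
  x=-1.938: |R|=0.50656 <1
  x=-1.344: |R|=0.35074 <1
  x=-1.150: |R|=0.35865 <1
  x=-1.112: |R|=0.36359 <1
  x=-3.133: |R|=1.64227 >1
  x=-3.026: |R|=1.49580 >1
Stable set (-2.6000, 0).

(-2.6000,0); λ=-2 ⇒ h* = (13/5)/2 = 1.3000.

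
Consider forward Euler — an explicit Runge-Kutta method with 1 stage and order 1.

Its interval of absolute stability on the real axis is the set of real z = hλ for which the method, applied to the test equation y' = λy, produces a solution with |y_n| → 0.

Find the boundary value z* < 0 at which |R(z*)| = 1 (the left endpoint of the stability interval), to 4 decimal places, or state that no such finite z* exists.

Set f=λy, z=hλ:
  order 1, 1-stage ⇒ R(z)=1+z
  (e.g. R(-0.82)=0.18000, |R|=0.18000)

Need |R(x)|<1, x<0.
x=-0.82: |R|=0.1800
|R(-2.18)|=1.1800 |R(-1.83)|=0.8300 |R(-0.6)|=0.4000
Bisect:
  x_lo=-2.3149 |R|=1.3149  x_hi=-0.3222 |R|=0.6778
  mid=-1.31855 |R|=0.31855 →hi
  mid=-1.81672 |R|=0.81672 →hi
  mid=-2.06581 |R|=1.06581 →lo
  mid=-1.94127 |R|=0.94127 →hi
  mid=-2.00354 |R|=1.00354 →lo
  mid=-1.97240 |R|=0.97240 →hi
  mid=-1.98797 |R|=0.98797 →hi
  mid=-1.99575 |R|=0.99575 →hi
  ...
  [-2.00001,-1.99989] ⇒ x*=-2.0000
So |R|<1 on (-2.0000, 0).

z* = -2.0000.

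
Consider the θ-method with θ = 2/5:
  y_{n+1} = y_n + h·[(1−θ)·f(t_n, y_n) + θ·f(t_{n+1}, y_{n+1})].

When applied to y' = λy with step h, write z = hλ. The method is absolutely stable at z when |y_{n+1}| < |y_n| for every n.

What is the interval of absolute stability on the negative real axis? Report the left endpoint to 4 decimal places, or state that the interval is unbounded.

Test eqn y'=λy, z=hλ:
  y_{n+1} = y_n + z·[3/5·y_n + 2/5·y_{n+1}] ⇒ (1 − 2/5z)y_{n+1} = (1 + 3/5z)y_n
  so R(z) = (1 + 3/5z)/(1 − 2/5z).

Find x<0 with |R(x)|<1.
x=-0.46: |R|=0.6115
R=−1: 1+3/5x = −1+2/5x ⇒ -1/5x=2 ⇒ x=2/(-1/5)=-10.0000
Confirm numerically:
  x=-9.081: |R|=0.96032 <1
  x=-7.807: |R|=0.89362 <1
  x=-7.231: |R|=0.85772 <1
  x=-10.254: |R|=1.00996 >1
  x=-10.076: |R|=1.00302 >1
So |R|<1 on (-10.0000, 0).

(-10.0000, 0).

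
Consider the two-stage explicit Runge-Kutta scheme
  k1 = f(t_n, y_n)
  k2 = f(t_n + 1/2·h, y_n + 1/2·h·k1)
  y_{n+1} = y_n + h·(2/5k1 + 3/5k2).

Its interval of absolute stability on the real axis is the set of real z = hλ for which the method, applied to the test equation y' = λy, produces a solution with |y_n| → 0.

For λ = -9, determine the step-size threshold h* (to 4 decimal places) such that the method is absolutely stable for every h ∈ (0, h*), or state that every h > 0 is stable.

On y'=λy, z=hλ:
  k1=λy_n ⇒ h·k1=z·y_n;  k2=λ(1+1/2z)y_n ⇒ h·k2=z(1+1/2z)y_n
  y_{n+1}/y_n = 1 + 2/5z + 3/5z(1+1/2z) = 1 + z + 3/10z²
  so R(z) = 1 + z + 3/10z².

Need |R(x)|<1, x<0.
x=-0.74: |R|=0.4243
R=1: x+3/10x²=0 ⇒ x=−10/3=-3.3333; min R=1−1/(4·3/10)=0.1667>−1
Confirm numerically:
  x=-3.255: |R|=0.92351 <1
  x=-3.093: |R|=0.77699 <1
  x=-2.844: |R|=0.58250 <1
  x=-2.198: |R|=0.25136 <1
  x=-3.762: |R|=1.48379 >1
  x=-3.602: |R|=1.29032 >1
  x=-3.564: |R|=1.24663 >1
Interval (-3.3333, 0).

(-3.3333,0); λ=-9 ⇒ h* = (10/3)/9 = 0.3704.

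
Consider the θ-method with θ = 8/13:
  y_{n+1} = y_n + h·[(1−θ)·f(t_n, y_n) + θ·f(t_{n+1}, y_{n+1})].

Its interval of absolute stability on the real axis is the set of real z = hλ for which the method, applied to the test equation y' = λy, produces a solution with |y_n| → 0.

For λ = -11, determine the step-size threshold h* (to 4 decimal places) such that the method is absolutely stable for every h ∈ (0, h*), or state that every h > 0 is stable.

On y'=λy, z=hλ:
  y_{n+1} = y_n + z·[5/13·y_n + 8/13·y_{n+1}] ⇒ (1 − 8/13z)y_{n+1} = (1 + 5/13z)y_n
  so R(z) = (1 + 5/13z)/(1 − 8/13z).

Boundary: |R(x)|=1, x<0.
x=-0.89: |R|=0.4250
x=-2: |R|=0.1034
x=-10: |R|=0.3978
x=-100: |R|=0.5990
θ=8/13≥1/2 ⇒ |1+5/13x|<|1−8/13x| ∀x<0 ⇒ stable on all of ℝ⁻.

interval (−∞, 0). Any h>0 works for λ=-11.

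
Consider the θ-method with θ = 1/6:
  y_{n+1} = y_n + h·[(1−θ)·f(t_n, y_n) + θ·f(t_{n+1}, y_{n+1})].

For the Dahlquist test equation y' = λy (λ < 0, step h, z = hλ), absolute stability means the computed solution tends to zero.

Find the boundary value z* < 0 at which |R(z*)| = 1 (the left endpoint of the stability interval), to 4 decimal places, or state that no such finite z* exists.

left endpoint -3.0000.

Test eqn y'=λy, z=hλ:
  y_{n+1} = y_n + z·[5/6·y_n + 1/6·y_{n+1}] ⇒ (1 − 1/6z)y_{n+1} = (1 + 5/6z)y_n
  so R(z) = (1 + 5/6z)/(1 − 1/6z).

Solve |R(x)|<1 on ℝ⁻.
x=-1.62: |R|=0.2756
R=−1: 1+5/6x = −1+1/6x ⇒ -2/3x=2 ⇒ x=2/(-2/3)=-3.0000
Confirm numerically:
  x=-2.882: |R|=0.94686 <1
  x=-1.840: |R|=0.40816 <1
  x=-1.553: |R|=0.23368 <1
  x=-1.341: |R|=0.09604 <1
  x=-3.349: |R|=1.14932 >1
  x=-3.181: |R|=1.07886 >1
Stable set (-3.0000, 0).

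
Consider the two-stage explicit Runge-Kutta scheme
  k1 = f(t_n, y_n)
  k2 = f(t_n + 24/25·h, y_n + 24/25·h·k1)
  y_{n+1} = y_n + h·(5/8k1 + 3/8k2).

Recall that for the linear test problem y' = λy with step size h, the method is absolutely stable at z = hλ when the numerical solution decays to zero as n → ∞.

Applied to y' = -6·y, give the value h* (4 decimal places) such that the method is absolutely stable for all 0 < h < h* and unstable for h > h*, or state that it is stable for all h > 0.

(-2.7778,0); λ=-6 ⇒ h* = (25/9)/6 = 0.4630.

With y'=λy (z=hλ):
  k1=λy_n ⇒ h·k1=z·y_n;  k2=λ(1+24/25z)y_n ⇒ h·k2=z(1+24/25z)y_n
  y_{n+1}/y_n = 1 + 5/8z + 3/8z(1+24/25z) = 1 + z + 9/25z²
  so R(z) = 1 + z + 9/25z².

Need |R(x)|<1, x<0.
x=-1.35: |R|=0.3061
R=1: x+9/25x²=0 ⇒ x=−25/9=-2.7778; min R=1−1/(4·9/25)=0.3056>−1
Confirm numerically:
  x=-2.201: |R|=0.54298 <1
  x=-1.660: |R|=0.33202 <1
  x=-1.541: |R|=0.31389 <1
  x=-1.227: |R|=0.31499 <1
  x=-3.266: |R|=1.57403 >1
  x=-2.977: |R|=1.21351 >1
So |R|<1 on (-2.7778, 0).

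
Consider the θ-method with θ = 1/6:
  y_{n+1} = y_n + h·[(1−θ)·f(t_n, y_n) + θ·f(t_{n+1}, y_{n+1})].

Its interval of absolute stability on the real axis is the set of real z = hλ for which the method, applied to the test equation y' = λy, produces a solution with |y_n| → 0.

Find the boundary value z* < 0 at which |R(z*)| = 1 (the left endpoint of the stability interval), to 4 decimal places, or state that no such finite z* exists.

With y'=λy (z=hλ):
  y_{n+1} = y_n + z·[5/6·y_n + 1/6·y_{n+1}] ⇒ (1 − 1/6z)y_{n+1} = (1 + 5/6z)y_n
  R(z) = (1 + 5/6z)/(1 − 1/6z).

Boundary: |R(x)|=1, x<0.
x=-1.36: |R|=0.1087
R=−1: 1+5/6x = −1+1/6x ⇒ -2/3x=2 ⇒ x=2/(-2/3)=-3.0000
Confirm numerically:
  x=-2.940: |R|=0.97315 <1
  x=-2.099: |R|=0.55501 <1
  x=-1.387: |R|=0.12657 <1
  x=-3.598: |R|=1.24922 >1
  x=-3.348: |R|=1.14891 >1
  x=-3.170: |R|=1.07415 >1
Stable set (-3.0000, 0).

z* = -3.0000.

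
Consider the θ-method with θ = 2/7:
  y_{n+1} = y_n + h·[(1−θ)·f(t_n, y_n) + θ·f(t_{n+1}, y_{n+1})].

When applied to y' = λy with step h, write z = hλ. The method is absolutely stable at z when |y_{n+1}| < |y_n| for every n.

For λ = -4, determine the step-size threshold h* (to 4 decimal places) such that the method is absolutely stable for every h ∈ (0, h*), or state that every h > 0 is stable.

With y'=λy (z=hλ):
  y_{n+1} = y_n + z·[5/7·y_n + 2/7·y_{n+1}] ⇒ (1 − 2/7z)y_{n+1} = (1 + 5/7z)y_n
  R(z) = (1 + 5/7z)/(1 − 2/7z).

Solve |R(x)|<1 on ℝ⁻.
x=-0.48: |R|=0.5779
R=−1: 1+5/7x = −1+2/7x ⇒ -3/7x=2 ⇒ x=2/(-3/7)=-4.6667
Confirm numerically:
  x=-4.546: |R|=0.97750 <1
  x=-2.332: |R|=0.39952 <1
  x=-2.077: |R|=0.30348 <1
  x=-5.146: |R|=1.08316 >1
  x=-4.840: |R|=1.03118 >1
So |R|<1 on (-4.6667, 0).

(-4.6667,0); λ=-4 ⇒ h* = (14/3)/4 = 1.1667.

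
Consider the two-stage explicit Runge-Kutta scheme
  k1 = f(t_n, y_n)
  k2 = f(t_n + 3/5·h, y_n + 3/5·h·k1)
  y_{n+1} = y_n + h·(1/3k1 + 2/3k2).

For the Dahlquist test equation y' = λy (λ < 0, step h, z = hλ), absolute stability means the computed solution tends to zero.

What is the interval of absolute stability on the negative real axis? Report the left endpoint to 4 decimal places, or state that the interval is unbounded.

With y'=λy (z=hλ):
  k1=λy_n ⇒ h·k1=z·y_n;  k2=λ(1+3/5z)y_n ⇒ h·k2=z(1+3/5z)y_n
  y_{n+1}/y_n = 1 + 1/3z + 2/3z(1+3/5z) = 1 + z + 2/5z²
  Hence R(z) = 1 + z + 2/5z².

Need |R(x)|<1, x<0.
x=-0.97: |R|=0.4064
R=1: x+2/5x²=0 ⇒ x=−5/2=-2.5000; min R=1−1/(4·2/5)=0.3750>−1
Confirm numerically:
  x=-2.073: |R|=0.64593 <1
  x=-1.877: |R|=0.53225 <1
  x=-1.643: |R|=0.43678 <1
  x=-2.964: |R|=1.55012 >1
  x=-2.822: |R|=1.36347 >1
  x=-2.783: |R|=1.31504 >1
Stable set (-2.5000, 0).

z∈(-2.5000,0).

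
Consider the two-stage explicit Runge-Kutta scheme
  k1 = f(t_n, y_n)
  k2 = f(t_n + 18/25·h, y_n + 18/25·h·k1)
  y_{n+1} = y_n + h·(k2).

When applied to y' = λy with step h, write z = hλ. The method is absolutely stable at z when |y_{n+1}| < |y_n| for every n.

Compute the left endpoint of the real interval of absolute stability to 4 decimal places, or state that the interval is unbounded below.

left endpoint -1.3889.

Test eqn y'=λy, z=hλ:
  k1=λy_n ⇒ h·k1=z·y_n;  k2=λ(1+18/25z)y_n ⇒ h·k2=z(1+18/25z)y_n
  y_{n+1}/y_n = 1 + z(1+18/25z) = 1 + z + 18/25z²
  R(z) = 1 + z + 18/25z².

Find x<0 with |R(x)|<1.
x=-0.52: |R|=0.6747
R=1: x+18/25x²=0 ⇒ x=−25/18=-1.3889; min R=1−1/(4·18/25)=0.6528>−1
Confirm numerically:
  x=-1.154: |R|=0.80484 <1
  x=-1.021: |R|=0.72956 <1
  x=-0.725: |R|=0.65345 <1
  x=-1.530: |R|=1.15545 >1
  x=-1.458: |R|=1.07255 >1
Stable set (-1.3889, 0).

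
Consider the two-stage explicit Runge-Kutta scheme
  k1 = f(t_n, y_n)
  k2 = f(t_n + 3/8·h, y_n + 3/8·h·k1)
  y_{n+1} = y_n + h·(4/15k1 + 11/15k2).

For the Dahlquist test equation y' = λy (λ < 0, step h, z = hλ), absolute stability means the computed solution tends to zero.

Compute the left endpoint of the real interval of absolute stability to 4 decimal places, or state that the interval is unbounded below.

left endpoint -3.6364.

Test eqn y'=λy, z=hλ:
  k1=λy_n ⇒ h·k1=z·y_n;  k2=λ(1+3/8z)y_n ⇒ h·k2=z(1+3/8z)y_n
  y_{n+1}/y_n = 1 + 4/15z + 11/15z(1+3/8z) = 1 + z + 11/40z²
  R(z) = 1 + z + 11/40z².

Boundary: |R(x)|=1, x<0.
x=-0.85: |R|=0.3487
R=1: x+11/40x²=0 ⇒ x=−40/11=-3.6364; min R=1−1/(4·11/40)=0.0909>−1
Confirm numerically:
  x=-3.469: |R|=0.84034 <1
  x=-3.164: |R|=0.58900 <1
  x=-2.108: |R|=0.11401 <1
  x=-4.022: |R|=1.42653 >1
  x=-3.720: |R|=1.08556 >1
  x=-3.692: |R|=1.05649 >1
Stable set (-3.6364, 0).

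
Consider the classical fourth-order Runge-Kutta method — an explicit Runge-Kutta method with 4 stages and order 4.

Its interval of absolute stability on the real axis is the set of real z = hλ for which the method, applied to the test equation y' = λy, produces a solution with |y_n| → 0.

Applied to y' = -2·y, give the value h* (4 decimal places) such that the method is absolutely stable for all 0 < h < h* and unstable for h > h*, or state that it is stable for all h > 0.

Test eqn y'=λy, z=hλ:
  order 4, 4-stage ⇒ R(z)=1+z+z^2/2+z^3/6+z^4/24
  (e.g. R(-0.57)=0.56598, |R|=0.56598)

Boundary: |R(x)|=1, x<0.
x=-0.57: |R|=0.5660
|R(-2.91)|=1.2049 |R(-2.59)|=0.7433 |R(-1.85)|=0.2940
Bisect:
  x_lo=-3.1755 |R|=1.7663  x_hi=-0.3559 |R|=0.7006
  mid=-1.76569 |R|=0.28066 →hi
  mid=-2.47059 |R|=0.62034 →hi
  mid=-2.82304 |R|=1.05842 →lo
  mid=-2.64682 |R|=0.81052 →hi
  mid=-2.73493 |R|=0.92668 →hi
  mid=-2.77899 |R|=0.99053 →hi
  mid=-2.80101 |R|=1.02396 →lo
  ...
  [-2.78535,-2.78518] ⇒ x*=-2.7853
Stable set (-2.7853, 0).

(-2.7853,0); λ=-2 ⇒ h* = 1.3926.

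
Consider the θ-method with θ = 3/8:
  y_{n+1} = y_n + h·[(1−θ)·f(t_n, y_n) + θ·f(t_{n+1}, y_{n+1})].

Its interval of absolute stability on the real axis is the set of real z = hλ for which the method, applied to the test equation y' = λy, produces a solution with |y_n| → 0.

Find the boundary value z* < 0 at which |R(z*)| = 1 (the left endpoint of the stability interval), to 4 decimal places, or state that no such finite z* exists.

left endpoint -8.0000.

Set f=λy, z=hλ:
  y_{n+1} = y_n + z·[5/8·y_n + 3/8·y_{n+1}] ⇒ (1 − 3/8z)y_{n+1} = (1 + 5/8z)y_n
  R(z) = (1 + 5/8z)/(1 − 3/8z).

Need |R(x)|<1, x<0.
x=-1.42: |R|=0.0734
R=−1: 1+5/8x = −1+3/8x ⇒ -1/4x=2 ⇒ x=2/(-1/4)=-8.0000
Confirm numerically:
  x=-7.806: |R|=0.98765 <1
  x=-5.535: |R|=0.79963 <1
  x=-4.762: |R|=0.70941 <1
  x=-4.469: |R|=0.67011 <1
  x=-8.335: |R|=1.02030 >1
  x=-8.151: |R|=1.00931 >1
  x=-8.027: |R|=1.00168 >1
Stable set (-8.0000, 0).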